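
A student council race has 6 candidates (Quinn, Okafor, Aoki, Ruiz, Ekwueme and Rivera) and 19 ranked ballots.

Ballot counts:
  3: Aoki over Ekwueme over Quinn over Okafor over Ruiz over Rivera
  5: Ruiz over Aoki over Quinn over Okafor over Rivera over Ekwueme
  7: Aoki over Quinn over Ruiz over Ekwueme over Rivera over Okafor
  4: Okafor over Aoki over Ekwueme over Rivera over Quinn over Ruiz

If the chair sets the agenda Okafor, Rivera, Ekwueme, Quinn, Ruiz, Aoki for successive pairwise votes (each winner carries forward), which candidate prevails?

Round 1: Okafor vs Rivera — 12–7, Okafor advances.
Round 2: Okafor vs Ekwueme — 9–10, Ekwueme advances.
Round 3: Ekwueme vs Quinn — 7–12, Quinn advances.
Round 4: Quinn vs Ruiz — 14–5, Quinn advances.
Round 5: Quinn vs Aoki — 0–19, Aoki advances.
Aoki survives the agenda.

Aoki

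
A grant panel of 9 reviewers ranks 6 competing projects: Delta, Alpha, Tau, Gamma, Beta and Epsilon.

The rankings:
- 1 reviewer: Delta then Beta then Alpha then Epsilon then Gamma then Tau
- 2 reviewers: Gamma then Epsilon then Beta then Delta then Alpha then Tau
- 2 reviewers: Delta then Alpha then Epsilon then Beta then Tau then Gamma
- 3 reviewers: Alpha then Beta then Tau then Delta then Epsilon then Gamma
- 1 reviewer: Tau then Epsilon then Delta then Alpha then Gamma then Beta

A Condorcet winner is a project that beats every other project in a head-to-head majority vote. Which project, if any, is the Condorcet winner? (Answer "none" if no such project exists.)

none

Head-to-head results (9 reviewers):
Delta vs Alpha: Delta preferred on 1+2+2+1 = 6 ballots; Delta wins 6–3.
Delta–Tau: Delta 5–4.
Delta vs Gamma: 1+2+3+1 = 7 for Delta, 2 for Gamma — Delta by 7–2.
Delta vs Beta: Beta, 5–4.
Delta vs Epsilon: 6 to 3, Delta.
Alpha vs Tau: Alpha wins 8–1.
Alpha vs Gamma: Alpha, 7–2.
Alpha–Beta: Alpha 6–3.
Alpha vs Epsilon: 1+2+3 = 6 for Alpha, 3 for Epsilon — Alpha by 6–3.
Tau–Gamma: Tau 6–3.
Tau vs Beta: 1 to 8, Beta.
Tau vs Epsilon: Epsilon wins 5–4.
Gamma vs Beta: Beta, 6–3.
Gamma vs Epsilon: Epsilon wins 7–2.
Beta vs Epsilon: Beta is ranked higher on 1+3 = 4 ballots, Epsilon on 5. Epsilon wins 5–4.
Each project drops at least one matchup (Delta loses to Beta; Alpha loses to Delta; Tau loses to Delta; Gamma loses to Delta; Beta loses to Alpha; Epsilon loses to Delta); the cycle Delta > Alpha > Beta > Delta rules out a Condorcet winner.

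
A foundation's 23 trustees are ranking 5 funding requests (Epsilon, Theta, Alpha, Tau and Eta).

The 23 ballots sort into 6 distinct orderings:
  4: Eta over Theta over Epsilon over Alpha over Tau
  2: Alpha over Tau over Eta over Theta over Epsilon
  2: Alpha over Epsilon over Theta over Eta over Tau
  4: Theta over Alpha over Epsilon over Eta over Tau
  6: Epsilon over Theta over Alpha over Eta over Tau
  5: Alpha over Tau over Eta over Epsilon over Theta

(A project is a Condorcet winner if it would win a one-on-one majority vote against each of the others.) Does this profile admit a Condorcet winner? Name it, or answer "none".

Check each pair by majority over 23 ballots:
Epsilon vs Theta: Epsilon, 13–10.
Epsilon vs Alpha: 10 to 13, Alpha.
Epsilon vs Tau: 4+2+4+6 = 16 for Epsilon, 7 for Tau — Epsilon by 16–7.
Epsilon–Eta: Epsilon 12–11.
Theta vs Alpha: Theta is ranked higher on 4+4+6 = 14 ballots, Alpha on 9. Theta wins 14–9.
Theta vs Tau: Theta wins 16–7.
Theta vs Eta: Theta wins 12–11.
Alpha vs Tau: Alpha, 23–0.
Alpha vs Eta: Alpha, 19–4.
Tau vs Eta: Eta, 16–7.
Each project drops at least one matchup (Epsilon loses to Alpha; Theta loses to Epsilon; Alpha loses to Theta; Tau loses to Epsilon; Eta loses to Epsilon); the cycle Epsilon beats Theta beats Alpha beats Epsilon rules out a Condorcet winner.

none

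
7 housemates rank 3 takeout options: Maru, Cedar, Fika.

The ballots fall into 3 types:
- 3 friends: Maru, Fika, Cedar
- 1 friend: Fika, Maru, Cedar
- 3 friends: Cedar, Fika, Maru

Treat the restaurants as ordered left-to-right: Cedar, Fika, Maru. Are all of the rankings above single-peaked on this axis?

yes

Axis positions: Cedar=1, Fika=2, Maru=3.
Type 1 (peak Maru at position 3): ranking walks positions 3-2-1, expanding outward from the peak — single-peaked.
Type 2 (peak Fika at position 2): ranking walks positions 2-3-1, expanding outward from the peak — single-peaked.
Type 3 (peak Cedar at position 1): ranking walks positions 1-2-3, expanding outward from the peak — single-peaked.
Every ranking is single-peaked on this axis.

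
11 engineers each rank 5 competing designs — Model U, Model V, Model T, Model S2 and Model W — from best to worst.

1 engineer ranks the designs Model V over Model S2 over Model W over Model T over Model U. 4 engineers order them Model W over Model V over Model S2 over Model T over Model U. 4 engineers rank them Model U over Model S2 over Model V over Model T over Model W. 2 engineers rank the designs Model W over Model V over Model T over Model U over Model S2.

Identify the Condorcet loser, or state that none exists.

Pairwise majorities:
Model U vs Model V: Model V, 7–4.
Model U vs Model T: 4 to 7, Model T.
Model U vs Model S2: Model U, 6–5.
Model U vs Model W: 4 for Model U, 7 for Model W — Model W by 7–4.
Model V vs Model T: Model V, 11–0.
Model V–Model S2: Model V 7–4.
Model V vs Model W: 1+4 = 5 for Model V, 6 for Model W — Model W by 6–5.
Model T vs Model S2: Model S2 wins 9–2.
Model T vs Model W: Model T is ranked higher on 4 ballots, Model W on 7. Model W wins 7–4.
Model S2 vs Model W: Model S2 is ranked higher on 1+4 = 5 ballots, Model W on 6. Model W wins 6–5.
No design is winless: Model U beats Model S2; Model V beats Model U; Model T beats Model U; Model S2 beats Model T; Model W beats Model U. There is no Condorcet loser.

none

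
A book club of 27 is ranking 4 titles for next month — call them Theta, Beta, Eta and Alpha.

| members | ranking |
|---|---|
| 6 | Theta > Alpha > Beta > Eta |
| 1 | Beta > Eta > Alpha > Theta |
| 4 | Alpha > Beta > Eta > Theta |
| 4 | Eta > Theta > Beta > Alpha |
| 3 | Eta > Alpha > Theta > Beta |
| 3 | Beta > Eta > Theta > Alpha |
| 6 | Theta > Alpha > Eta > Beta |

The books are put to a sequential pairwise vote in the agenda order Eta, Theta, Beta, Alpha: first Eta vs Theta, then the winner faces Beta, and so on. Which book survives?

Round 1: Eta vs Theta — 15–12, Eta advances.
Round 2: Eta vs Beta — 13–14, Beta advances.
Round 3: Beta vs Alpha — 8–19, Alpha advances.
The agenda winner is Alpha.

Alpha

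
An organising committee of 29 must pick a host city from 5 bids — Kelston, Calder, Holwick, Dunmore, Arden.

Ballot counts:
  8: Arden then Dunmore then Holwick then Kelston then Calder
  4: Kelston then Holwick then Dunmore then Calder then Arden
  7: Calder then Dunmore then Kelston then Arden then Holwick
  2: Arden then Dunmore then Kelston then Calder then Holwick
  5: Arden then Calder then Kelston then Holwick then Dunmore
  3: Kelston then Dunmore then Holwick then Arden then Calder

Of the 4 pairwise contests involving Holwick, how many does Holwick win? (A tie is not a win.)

Holwick against each rival (29 organisers):
Holwick vs Kelston: Kelston wins 21–8.
Holwick vs Calder: 15 to 14, Holwick.
Holwick vs Dunmore: Dunmore, 20–9.
Holwick–Arden: Arden 22–7.
Holwick beats Calder; loses to Kelston, Dunmore, Arden — 1 pairwise win.

1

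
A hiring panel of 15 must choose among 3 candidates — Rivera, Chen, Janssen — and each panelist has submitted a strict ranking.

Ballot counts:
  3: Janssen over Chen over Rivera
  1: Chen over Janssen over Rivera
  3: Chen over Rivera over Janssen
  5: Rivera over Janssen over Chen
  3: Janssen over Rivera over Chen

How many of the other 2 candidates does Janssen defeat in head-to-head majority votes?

1

Janssen against each rival (15 committee members):
Janssen vs Rivera: Rivera wins 8–7.
Janssen vs Chen: Janssen, 11–4.
Janssen beats Chen; loses to Rivera — 1 pairwise win.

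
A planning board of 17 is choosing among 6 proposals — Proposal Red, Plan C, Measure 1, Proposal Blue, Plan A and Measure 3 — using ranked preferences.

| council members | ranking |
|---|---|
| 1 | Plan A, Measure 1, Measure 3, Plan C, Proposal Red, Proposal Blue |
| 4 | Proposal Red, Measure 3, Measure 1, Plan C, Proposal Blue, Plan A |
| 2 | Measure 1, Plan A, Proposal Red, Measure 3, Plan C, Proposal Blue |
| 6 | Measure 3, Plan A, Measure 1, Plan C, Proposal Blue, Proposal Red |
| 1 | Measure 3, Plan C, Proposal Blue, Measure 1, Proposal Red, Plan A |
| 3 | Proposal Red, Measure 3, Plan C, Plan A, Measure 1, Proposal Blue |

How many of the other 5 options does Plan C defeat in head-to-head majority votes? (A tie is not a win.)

Plan C against each rival (17 council members):
Plan C–Proposal Red: Proposal Red 9–8.
Plan C vs Measure 1: Measure 1, 13–4.
Plan C vs Proposal Blue: Plan C, 17–0.
Plan C vs Plan A: Plan A wins 9–8.
Plan C vs Measure 3: Plan C preferred on 0 ballots; Measure 3 wins 17–0.
Plan C beats Proposal Blue; loses to Proposal Red, Measure 1, Plan A, Measure 3 — 1 pairwise win.

1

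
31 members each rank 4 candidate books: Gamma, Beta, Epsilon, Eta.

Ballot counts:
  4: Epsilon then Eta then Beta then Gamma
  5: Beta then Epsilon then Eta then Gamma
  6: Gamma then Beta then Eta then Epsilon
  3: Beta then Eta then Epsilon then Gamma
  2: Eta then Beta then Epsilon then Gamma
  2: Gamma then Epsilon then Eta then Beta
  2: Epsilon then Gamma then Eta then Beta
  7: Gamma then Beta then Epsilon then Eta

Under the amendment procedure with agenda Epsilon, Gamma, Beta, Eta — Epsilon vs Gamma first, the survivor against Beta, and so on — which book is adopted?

Round 1: Epsilon vs Gamma — 16–15, Epsilon advances.
Round 2: Epsilon vs Beta — 8–23, Beta advances.
Round 3: Beta vs Eta — 21–10, Beta advances.
The agenda winner is Beta.

Beta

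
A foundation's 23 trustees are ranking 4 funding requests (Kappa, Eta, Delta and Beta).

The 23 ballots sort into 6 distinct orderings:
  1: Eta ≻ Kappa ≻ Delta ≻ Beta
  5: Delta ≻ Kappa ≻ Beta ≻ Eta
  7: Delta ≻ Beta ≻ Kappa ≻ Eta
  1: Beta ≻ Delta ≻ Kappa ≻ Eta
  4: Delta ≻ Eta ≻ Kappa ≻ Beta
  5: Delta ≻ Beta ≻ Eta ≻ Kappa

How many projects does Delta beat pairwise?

Delta against each rival (23 reviewers):
Delta vs Kappa: Delta, 22–1.
Delta vs Eta: 5+7+1+4+5 = 22 for Delta, 1 for Eta — Delta by 22–1.
Delta vs Beta: 22 to 1, Delta.
Delta beats Kappa, Eta, Beta — 3 pairwise wins.

3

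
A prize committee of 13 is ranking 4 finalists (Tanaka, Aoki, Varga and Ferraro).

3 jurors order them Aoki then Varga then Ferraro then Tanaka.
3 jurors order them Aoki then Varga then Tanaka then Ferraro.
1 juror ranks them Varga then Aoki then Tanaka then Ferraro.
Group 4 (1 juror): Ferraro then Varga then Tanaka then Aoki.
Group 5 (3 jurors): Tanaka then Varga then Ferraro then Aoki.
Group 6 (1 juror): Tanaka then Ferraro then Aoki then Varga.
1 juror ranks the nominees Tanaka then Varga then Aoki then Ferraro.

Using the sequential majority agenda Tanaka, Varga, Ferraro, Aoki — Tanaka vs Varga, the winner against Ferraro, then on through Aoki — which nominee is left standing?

Aoki

Round 1: Tanaka vs Varga — 5–8, Varga advances.
Round 2: Varga vs Ferraro — 11–2, Varga advances.
Round 3: Varga vs Aoki — 6–7, Aoki advances.
Aoki survives the agenda.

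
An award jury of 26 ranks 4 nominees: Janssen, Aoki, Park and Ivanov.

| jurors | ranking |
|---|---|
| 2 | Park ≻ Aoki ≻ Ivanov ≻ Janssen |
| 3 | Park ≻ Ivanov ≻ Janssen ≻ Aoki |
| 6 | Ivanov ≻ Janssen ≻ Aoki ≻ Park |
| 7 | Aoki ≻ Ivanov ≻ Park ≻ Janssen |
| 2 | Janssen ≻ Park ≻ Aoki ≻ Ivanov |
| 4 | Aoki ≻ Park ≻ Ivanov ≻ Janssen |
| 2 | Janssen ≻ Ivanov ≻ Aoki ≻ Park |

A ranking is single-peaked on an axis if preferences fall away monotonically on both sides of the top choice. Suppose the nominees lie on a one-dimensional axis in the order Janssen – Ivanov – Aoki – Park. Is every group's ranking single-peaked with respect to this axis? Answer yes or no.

no

Axis positions: Janssen=1, Ivanov=2, Aoki=3, Park=4.
Group 1 (peak Park at position 4): ranking walks positions 4-3-2-1, expanding outward from the peak — single-peaked.
Group 2: ranking walks positions 4-2-1-3; Ivanov is ranked above Aoki even though Aoki lies between Ivanov and the peak Park on the axis — preferences dip and rise again. Not single-peaked.
Group 3 (peak Ivanov at position 2): ranking walks positions 2-1-3-4, expanding outward from the peak — single-peaked.
Group 4 (peak Aoki at position 3): ranking walks positions 3-2-4-1, expanding outward from the peak — single-peaked.
Group 5: ranking walks positions 1-4-3-2; Park is ranked above Ivanov even though Ivanov lies between Park and the peak Janssen on the axis — preferences dip and rise again. Not single-peaked.
Group 6 (peak Aoki at position 3): ranking walks positions 3-4-2-1, expanding outward from the peak — single-peaked.
Group 7 (peak Janssen at position 1): ranking walks positions 1-2-3-4, expanding outward from the peak — single-peaked.
Group 2 violates single-peakedness, so the profile is not single-peaked on this axis.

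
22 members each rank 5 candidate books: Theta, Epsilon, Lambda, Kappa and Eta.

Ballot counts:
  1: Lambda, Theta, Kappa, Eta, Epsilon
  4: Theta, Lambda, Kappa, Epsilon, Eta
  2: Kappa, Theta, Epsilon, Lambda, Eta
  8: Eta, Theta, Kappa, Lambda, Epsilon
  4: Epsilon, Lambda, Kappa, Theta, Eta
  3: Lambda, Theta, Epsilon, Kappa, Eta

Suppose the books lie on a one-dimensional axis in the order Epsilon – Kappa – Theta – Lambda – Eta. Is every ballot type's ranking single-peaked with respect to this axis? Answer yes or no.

no

Axis positions: Epsilon=1, Kappa=2, Theta=3, Lambda=4, Eta=5.
Ballot type 1 (peak Lambda at position 4): ranking walks positions 4-3-2-5-1, expanding outward from the peak — single-peaked.
Ballot type 2 (peak Theta at position 3): ranking walks positions 3-4-2-1-5, expanding outward from the peak — single-peaked.
Ballot type 3 (peak Kappa at position 2): ranking walks positions 2-3-1-4-5, expanding outward from the peak — single-peaked.
Ballot type 4: ranking walks positions 5-3-2-4-1; Theta is ranked above Lambda even though Lambda lies between Theta and the peak Eta on the axis — preferences dip and rise again. Not single-peaked.
Ballot type 5: ranking walks positions 1-4-2-3-5; Lambda is ranked above Kappa even though Kappa lies between Lambda and the peak Epsilon on the axis — preferences dip and rise again. Not single-peaked.
Ballot type 6: ranking walks positions 4-3-1-2-5; Epsilon is ranked above Kappa even though Kappa lies between Epsilon and the peak Lambda on the axis — preferences dip and rise again. Not single-peaked.
Ballot type 4 violates single-peakedness, so the profile is not single-peaked on this axis.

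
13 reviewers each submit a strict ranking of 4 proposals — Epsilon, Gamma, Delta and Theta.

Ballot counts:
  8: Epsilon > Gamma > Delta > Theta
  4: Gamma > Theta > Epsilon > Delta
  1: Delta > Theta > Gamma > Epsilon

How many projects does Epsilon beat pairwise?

Epsilon against each rival (13 reviewers):
Epsilon–Gamma: Epsilon 8–5.
Epsilon vs Delta: 12 to 1, Epsilon.
Epsilon–Theta: Epsilon 8–5.
Epsilon beats Gamma, Delta, Theta — 3 pairwise wins.

3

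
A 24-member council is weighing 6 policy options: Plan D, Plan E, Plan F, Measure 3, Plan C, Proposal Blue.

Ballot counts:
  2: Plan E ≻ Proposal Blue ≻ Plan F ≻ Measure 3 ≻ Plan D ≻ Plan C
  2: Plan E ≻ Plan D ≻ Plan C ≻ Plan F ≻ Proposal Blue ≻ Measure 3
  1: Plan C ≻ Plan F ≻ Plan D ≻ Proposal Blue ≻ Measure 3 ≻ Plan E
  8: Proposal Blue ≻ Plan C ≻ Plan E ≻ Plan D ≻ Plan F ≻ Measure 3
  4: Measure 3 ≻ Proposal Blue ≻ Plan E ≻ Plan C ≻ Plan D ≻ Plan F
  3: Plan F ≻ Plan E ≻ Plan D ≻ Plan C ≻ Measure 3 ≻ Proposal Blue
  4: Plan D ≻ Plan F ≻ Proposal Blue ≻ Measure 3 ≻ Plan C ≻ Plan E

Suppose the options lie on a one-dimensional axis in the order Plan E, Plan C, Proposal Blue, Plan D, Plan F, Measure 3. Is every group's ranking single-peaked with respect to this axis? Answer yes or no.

Axis positions: Plan E=1, Plan C=2, Proposal Blue=3, Plan D=4, Plan F=5, Measure 3=6.
Group 1: ranking walks positions 1-3-5-6-4-2; Proposal Blue is ranked above Plan C even though Plan C lies between Proposal Blue and the peak Plan E on the axis — preferences dip and rise again. Not single-peaked.
Group 2: ranking walks positions 1-4-2-5-3-6; Plan D is ranked above Plan C even though Plan C lies between Plan D and the peak Plan E on the axis — preferences dip and rise again. Not single-peaked.
Group 3: ranking walks positions 2-5-4-3-6-1; Plan F is ranked above Proposal Blue even though Proposal Blue lies between Plan F and the peak Plan C on the axis — preferences dip and rise again. Not single-peaked.
Group 4 (peak Proposal Blue at position 3): ranking walks positions 3-2-1-4-5-6, expanding outward from the peak — single-peaked.
Group 5: ranking walks positions 6-3-1-2-4-5; Proposal Blue is ranked above Plan F even though Plan F lies between Proposal Blue and the peak Measure 3 on the axis — preferences dip and rise again. Not single-peaked.
Group 6: ranking walks positions 5-1-4-2-6-3; Plan E is ranked above Plan D even though Plan D lies between Plan E and the peak Plan F on the axis — preferences dip and rise again. Not single-peaked.
Group 7 (peak Plan D at position 4): ranking walks positions 4-5-3-6-2-1, expanding outward from the peak — single-peaked.
Group 1 violates single-peakedness, so the profile is not single-peaked on this axis.

no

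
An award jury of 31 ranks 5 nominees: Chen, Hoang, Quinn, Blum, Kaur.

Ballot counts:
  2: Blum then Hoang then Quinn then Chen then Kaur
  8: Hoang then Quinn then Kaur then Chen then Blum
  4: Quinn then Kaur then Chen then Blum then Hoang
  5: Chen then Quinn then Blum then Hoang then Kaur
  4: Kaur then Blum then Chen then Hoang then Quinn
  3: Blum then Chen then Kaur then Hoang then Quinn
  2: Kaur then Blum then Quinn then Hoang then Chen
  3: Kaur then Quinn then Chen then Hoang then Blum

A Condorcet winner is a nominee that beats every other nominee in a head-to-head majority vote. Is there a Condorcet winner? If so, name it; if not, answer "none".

Pairwise majorities:
Chen–Hoang: Chen 19–12.
Chen vs Quinn: Quinn wins 19–12.
Chen–Blum: Chen 20–11.
Chen–Kaur: Kaur 21–10.
Hoang vs Quinn: Hoang wins 17–14.
Hoang–Blum: Blum 20–11.
Hoang vs Kaur: Kaur wins 16–15.
Quinn vs Blum: Quinn, 20–11.
Quinn vs Kaur: Quinn wins 19–12.
Blum vs Kaur: Kaur, 21–10.
No nominee is unbeaten: Chen loses to Quinn; Hoang loses to Chen; Quinn loses to Hoang; Blum loses to Chen; Kaur loses to Quinn. In particular Chen → Hoang → Quinn → Chen is a majority cycle — no Condorcet winner exists.

none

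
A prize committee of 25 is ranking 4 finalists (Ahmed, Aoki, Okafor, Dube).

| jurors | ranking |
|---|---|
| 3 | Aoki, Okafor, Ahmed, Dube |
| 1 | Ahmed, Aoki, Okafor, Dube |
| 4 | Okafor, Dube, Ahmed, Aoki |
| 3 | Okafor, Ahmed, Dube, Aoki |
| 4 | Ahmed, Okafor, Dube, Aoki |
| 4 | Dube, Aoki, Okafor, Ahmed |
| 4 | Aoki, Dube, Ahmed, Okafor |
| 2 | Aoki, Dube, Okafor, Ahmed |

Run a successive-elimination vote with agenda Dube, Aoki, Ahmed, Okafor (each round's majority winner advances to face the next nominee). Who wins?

Okafor

Round 1: Dube vs Aoki — 15–10, Dube advances.
Round 2: Dube vs Ahmed — 14–11, Dube advances.
Round 3: Dube vs Okafor — 10–15, Okafor advances.
Okafor survives the agenda.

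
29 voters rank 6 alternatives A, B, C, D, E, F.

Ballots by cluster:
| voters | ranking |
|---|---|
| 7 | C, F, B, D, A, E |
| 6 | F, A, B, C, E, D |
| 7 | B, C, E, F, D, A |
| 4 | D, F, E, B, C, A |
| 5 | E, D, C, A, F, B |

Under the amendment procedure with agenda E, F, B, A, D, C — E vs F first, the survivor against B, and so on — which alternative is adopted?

Round 1: E vs F — 12–17, F advances.
Round 2: F vs B — 22–7, F advances.
Round 3: F vs A — 24–5, F advances.
Round 4: F vs D — 20–9, F advances.
Round 5: F vs C — 10–19, C advances.
The agenda winner is C.

C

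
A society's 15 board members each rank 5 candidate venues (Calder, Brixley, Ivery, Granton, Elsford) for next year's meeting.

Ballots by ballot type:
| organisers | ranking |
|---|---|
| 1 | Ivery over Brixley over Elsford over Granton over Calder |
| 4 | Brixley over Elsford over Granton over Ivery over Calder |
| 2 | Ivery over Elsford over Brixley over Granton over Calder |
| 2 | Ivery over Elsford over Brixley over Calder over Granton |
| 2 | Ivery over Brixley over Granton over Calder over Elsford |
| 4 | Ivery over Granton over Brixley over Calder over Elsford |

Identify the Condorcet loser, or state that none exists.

Calder

Pairwise majorities:
Calder–Brixley: Brixley 15–0.
Calder vs Ivery: Ivery wins 15–0.
Calder vs Granton: Granton, 13–2.
Calder vs Elsford: 6 to 9, Elsford.
Brixley vs Ivery: 4 for Brixley, 11 for Ivery — Ivery by 11–4.
Brixley vs Granton: Brixley, 11–4.
Brixley–Elsford: Brixley 11–4.
Ivery vs Granton: Ivery preferred on 1+2+2+2+4 = 11 ballots; Ivery wins 11–4.
Ivery vs Elsford: 11 to 4, Ivery.
Granton vs Elsford: 6 to 9, Elsford.
Calder loses to every other city — it is the Condorcet loser.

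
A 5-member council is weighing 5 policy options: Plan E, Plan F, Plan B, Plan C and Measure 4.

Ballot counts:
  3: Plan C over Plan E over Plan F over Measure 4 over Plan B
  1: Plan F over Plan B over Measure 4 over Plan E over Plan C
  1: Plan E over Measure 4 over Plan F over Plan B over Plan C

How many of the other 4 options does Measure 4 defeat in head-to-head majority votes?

1

Measure 4 against each rival (5 council members):
Measure 4 vs Plan E: Measure 4 is ranked higher on 1 ballot, Plan E on 4. Plan E wins 4–1.
Measure 4 vs Plan F: Measure 4 is ranked higher on 1 ballot, Plan F on 4. Plan F wins 4–1.
Measure 4–Plan B: Measure 4 4–1.
Measure 4 vs Plan C: Plan C, 3–2.
Measure 4 beats Plan B; loses to Plan E, Plan F, Plan C — 1 pairwise win.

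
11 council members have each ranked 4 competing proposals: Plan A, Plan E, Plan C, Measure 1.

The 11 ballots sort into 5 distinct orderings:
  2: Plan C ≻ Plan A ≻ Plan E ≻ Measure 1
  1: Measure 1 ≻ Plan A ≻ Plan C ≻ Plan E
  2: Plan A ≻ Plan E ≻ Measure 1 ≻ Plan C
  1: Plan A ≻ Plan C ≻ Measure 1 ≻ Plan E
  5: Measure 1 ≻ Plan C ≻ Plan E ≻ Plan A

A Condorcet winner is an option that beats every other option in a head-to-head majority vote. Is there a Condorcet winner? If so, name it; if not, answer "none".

Measure 1

Head-to-head results (11 council members):
Plan A vs Plan E: Plan A, 6–5.
Plan A vs Plan C: Plan C wins 7–4.
Plan A vs Measure 1: Measure 1, 6–5.
Plan E–Plan C: Plan C 9–2.
Plan E vs Measure 1: Measure 1 wins 7–4.
Plan C vs Measure 1: Measure 1 wins 8–3.
Measure 1 wins every pairwise contest, so Measure 1 is the Condorcet winner.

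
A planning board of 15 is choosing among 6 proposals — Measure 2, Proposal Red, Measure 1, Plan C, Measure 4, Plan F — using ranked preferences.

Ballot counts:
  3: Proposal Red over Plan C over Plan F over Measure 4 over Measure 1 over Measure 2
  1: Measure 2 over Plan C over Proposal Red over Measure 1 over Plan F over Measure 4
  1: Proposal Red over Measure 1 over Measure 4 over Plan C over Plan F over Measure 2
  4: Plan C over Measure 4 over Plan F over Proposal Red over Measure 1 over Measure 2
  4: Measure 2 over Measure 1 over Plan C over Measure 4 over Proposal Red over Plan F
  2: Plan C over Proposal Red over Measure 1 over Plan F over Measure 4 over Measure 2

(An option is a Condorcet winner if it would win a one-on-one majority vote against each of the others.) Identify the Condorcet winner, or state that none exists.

Plan C

Head-to-head results (15 council members):
Measure 2 vs Proposal Red: Measure 2 preferred on 1+4 = 5 ballots; Proposal Red wins 10–5.
Measure 2 vs Measure 1: 5 to 10, Measure 1.
Measure 2 vs Plan C: Measure 2 is ranked higher on 1+4 = 5 ballots, Plan C on 10. Plan C wins 10–5.
Measure 2 vs Measure 4: Measure 2 preferred on 1+4 = 5 ballots; Measure 4 wins 10–5.
Measure 2 vs Plan F: 1+4 = 5 for Measure 2, 10 for Plan F — Plan F by 10–5.
Proposal Red vs Measure 1: Proposal Red preferred on 3+1+1+4+2 = 11 ballots; Proposal Red wins 11–4.
Proposal Red vs Plan C: Proposal Red is ranked higher on 3+1 = 4 ballots, Plan C on 11. Plan C wins 11–4.
Proposal Red vs Measure 4: Proposal Red is ranked higher on 3+1+1+2 = 7 ballots, Measure 4 on 8. Measure 4 wins 8–7.
Proposal Red vs Plan F: 11 to 4, Proposal Red.
Measure 1 vs Plan C: 1+4 = 5 for Measure 1, 10 for Plan C — Plan C by 10–5.
Measure 1 vs Measure 4: Measure 1 preferred on 1+1+4+2 = 8 ballots; Measure 1 wins 8–7.
Measure 1 vs Plan F: Measure 1 is ranked higher on 1+1+4+2 = 8 ballots, Plan F on 7. Measure 1 wins 8–7.
Plan C vs Measure 4: Plan C is ranked higher on 3+1+4+4+2 = 14 ballots, Measure 4 on 1. Plan C wins 14–1.
Plan C vs Plan F: 15 to 0, Plan C.
Measure 4 vs Plan F: Measure 4 preferred on 1+4+4 = 9 ballots; Measure 4 wins 9–6.
Plan C wins every pairwise contest, so Plan C is the Condorcet winner.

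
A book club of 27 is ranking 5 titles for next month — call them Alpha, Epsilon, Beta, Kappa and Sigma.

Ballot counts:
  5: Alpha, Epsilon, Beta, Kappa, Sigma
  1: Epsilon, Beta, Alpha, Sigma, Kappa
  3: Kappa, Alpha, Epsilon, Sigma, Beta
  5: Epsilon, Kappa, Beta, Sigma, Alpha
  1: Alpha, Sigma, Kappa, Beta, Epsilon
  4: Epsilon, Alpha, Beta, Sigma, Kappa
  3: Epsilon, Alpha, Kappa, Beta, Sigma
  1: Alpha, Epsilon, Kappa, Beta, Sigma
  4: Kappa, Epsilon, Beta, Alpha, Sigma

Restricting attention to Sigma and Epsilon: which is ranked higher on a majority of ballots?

Ballots ranking Sigma above Epsilon: 1.
Ballots ranking Epsilon above Sigma: 27 − 1 = 26.
Epsilon wins the head-to-head 26–1.

Epsilon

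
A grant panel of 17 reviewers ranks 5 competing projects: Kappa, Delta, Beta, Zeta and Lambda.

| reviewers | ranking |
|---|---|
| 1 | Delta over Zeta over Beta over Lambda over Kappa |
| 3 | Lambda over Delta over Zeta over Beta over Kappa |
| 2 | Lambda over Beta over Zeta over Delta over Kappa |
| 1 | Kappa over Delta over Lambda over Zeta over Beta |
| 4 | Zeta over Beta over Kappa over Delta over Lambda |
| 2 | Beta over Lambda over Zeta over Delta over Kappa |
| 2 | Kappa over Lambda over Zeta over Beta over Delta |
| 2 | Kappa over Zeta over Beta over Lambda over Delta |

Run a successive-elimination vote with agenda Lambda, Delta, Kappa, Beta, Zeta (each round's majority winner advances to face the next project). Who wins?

Zeta

Round 1: Lambda vs Delta — 11–6, Lambda advances.
Round 2: Lambda vs Kappa — 8–9, Kappa advances.
Round 3: Kappa vs Beta — 5–12, Beta advances.
Round 4: Beta vs Zeta — 4–13, Zeta advances.
Zeta survives the agenda.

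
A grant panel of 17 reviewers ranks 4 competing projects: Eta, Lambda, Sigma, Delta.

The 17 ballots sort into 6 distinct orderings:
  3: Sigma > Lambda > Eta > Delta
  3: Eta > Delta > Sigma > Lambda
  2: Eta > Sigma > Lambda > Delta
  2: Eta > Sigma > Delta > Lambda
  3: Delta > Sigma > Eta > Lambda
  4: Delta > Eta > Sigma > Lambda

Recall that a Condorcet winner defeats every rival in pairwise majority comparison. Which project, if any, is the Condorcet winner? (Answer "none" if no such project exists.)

Eta

Check each pair by majority over 17 ballots:
Eta vs Lambda: 14 to 3, Eta.
Eta vs Sigma: Eta preferred on 3+2+2+4 = 11 ballots; Eta wins 11–6.
Eta vs Delta: 10 to 7, Eta.
Lambda vs Sigma: 0 for Lambda, 17 for Sigma — Sigma by 17–0.
Lambda vs Delta: 5 to 12, Delta.
Sigma vs Delta: Sigma is ranked higher on 3+2+2 = 7 ballots, Delta on 10. Delta wins 10–7.
Eta defeats every rival head-to-head and is the Condorcet winner.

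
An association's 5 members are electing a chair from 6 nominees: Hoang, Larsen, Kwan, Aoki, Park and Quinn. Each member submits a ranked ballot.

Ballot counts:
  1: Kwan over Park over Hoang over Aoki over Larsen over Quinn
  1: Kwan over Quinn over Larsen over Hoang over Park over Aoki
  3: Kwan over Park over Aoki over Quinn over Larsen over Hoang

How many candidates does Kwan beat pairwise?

Kwan against each rival (5 voters):
Kwan vs Hoang: 5 to 0, Kwan.
Kwan vs Larsen: Kwan, 5–0.
Kwan–Aoki: Kwan 5–0.
Kwan vs Park: Kwan wins 5–0.
Kwan vs Quinn: Kwan preferred on 1+1+3 = 5 ballots; Kwan wins 5–0.
Kwan beats Hoang, Larsen, Aoki, Park, Quinn — 5 pairwise wins.

5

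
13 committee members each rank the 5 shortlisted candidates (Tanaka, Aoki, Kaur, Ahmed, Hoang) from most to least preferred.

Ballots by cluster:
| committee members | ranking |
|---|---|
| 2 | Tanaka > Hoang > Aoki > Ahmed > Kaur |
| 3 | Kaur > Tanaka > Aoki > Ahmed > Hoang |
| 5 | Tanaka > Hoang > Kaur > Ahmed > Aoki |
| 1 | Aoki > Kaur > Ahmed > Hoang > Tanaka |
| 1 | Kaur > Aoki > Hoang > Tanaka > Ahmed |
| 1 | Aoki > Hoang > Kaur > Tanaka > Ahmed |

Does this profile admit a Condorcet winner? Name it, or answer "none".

Tanaka

Pairwise majorities:
Tanaka vs Aoki: 10 to 3, Tanaka.
Tanaka–Kaur: Tanaka 7–6.
Tanaka vs Ahmed: Tanaka is ranked higher on 2+3+5+1+1 = 12 ballots, Ahmed on 1. Tanaka wins 12–1.
Tanaka vs Hoang: Tanaka preferred on 2+3+5 = 10 ballots; Tanaka wins 10–3.
Aoki vs Kaur: 4 to 9, Kaur.
Aoki vs Ahmed: Aoki preferred on 2+3+1+1+1 = 8 ballots; Aoki wins 8–5.
Aoki vs Hoang: Hoang wins 7–6.
Kaur–Ahmed: Kaur 11–2.
Kaur vs Hoang: Hoang wins 8–5.
Ahmed vs Hoang: Ahmed is ranked higher on 3+1 = 4 ballots, Hoang on 9. Hoang wins 9–4.
Tanaka defeats every rival head-to-head and is the Condorcet winner.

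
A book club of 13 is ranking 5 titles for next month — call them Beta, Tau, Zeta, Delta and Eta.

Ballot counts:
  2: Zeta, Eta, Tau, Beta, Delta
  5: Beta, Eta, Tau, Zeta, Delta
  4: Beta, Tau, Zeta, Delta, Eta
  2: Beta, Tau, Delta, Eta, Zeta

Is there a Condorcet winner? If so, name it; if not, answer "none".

Beta

Check each pair by majority over 13 ballots:
Beta–Tau: Beta 11–2.
Beta vs Zeta: Beta, 11–2.
Beta vs Delta: Beta, 13–0.
Beta–Eta: Beta 11–2.
Tau vs Zeta: Tau wins 11–2.
Tau vs Delta: Tau wins 13–0.
Tau vs Eta: Eta, 7–6.
Zeta vs Delta: Zeta, 11–2.
Zeta vs Eta: Eta, 7–6.
Delta vs Eta: Eta, 7–6.
Only Beta has no losses; Beta is the Condorcet winner.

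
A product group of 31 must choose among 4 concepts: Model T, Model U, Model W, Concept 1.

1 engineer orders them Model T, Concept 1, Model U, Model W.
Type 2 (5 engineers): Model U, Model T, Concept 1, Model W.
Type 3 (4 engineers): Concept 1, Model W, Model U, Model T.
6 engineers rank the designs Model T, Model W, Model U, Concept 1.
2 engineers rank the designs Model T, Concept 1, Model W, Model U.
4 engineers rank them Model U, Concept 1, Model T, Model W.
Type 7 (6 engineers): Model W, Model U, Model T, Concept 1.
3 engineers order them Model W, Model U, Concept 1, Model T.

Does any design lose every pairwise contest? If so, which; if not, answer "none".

none

Head-to-head results (31 engineers):
Model T–Model U: Model U 22–9.
Model T vs Model W: Model T is ranked higher on 1+5+6+2+4 = 18 ballots, Model W on 13. Model T wins 18–13.
Model T vs Concept 1: 1+5+6+2+6 = 20 for Model T, 11 for Concept 1 — Model T by 20–11.
Model U vs Model W: 1+5+4 = 10 for Model U, 21 for Model W — Model W by 21–10.
Model U vs Concept 1: Model U wins 24–7.
Model W vs Concept 1: Model W preferred on 6+6+3 = 15 ballots; Concept 1 wins 16–15.
No design is winless: Model T beats Model W; Model U beats Model T; Model W beats Model U; Concept 1 beats Model W. There is no Condorcet loser.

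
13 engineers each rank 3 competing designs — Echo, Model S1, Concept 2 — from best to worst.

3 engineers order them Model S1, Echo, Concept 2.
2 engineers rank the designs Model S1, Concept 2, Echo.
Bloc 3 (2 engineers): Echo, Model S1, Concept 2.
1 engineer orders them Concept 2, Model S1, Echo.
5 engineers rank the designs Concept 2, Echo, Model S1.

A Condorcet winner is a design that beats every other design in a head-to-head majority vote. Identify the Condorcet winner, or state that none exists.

none

Pairwise majorities:
Echo vs Model S1: Echo preferred on 2+5 = 7 ballots; Echo wins 7–6.
Echo vs Concept 2: Echo is ranked higher on 3+2 = 5 ballots, Concept 2 on 8. Concept 2 wins 8–5.
Model S1 vs Concept 2: Model S1 is ranked higher on 3+2+2 = 7 ballots, Concept 2 on 6. Model S1 wins 7–6.
No design is unbeaten: Echo loses to Concept 2; Model S1 loses to Echo; Concept 2 loses to Model S1. In particular Echo beats Model S1 beats Concept 2 beats Echo is a majority cycle — no Condorcet winner exists.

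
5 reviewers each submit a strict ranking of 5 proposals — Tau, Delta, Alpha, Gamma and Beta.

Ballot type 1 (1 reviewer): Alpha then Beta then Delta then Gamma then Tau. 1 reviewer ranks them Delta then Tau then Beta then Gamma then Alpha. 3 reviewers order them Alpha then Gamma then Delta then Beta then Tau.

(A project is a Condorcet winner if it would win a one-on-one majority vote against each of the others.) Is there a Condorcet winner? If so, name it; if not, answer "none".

Alpha

Pairwise majorities:
Tau vs Delta: Tau preferred on 0 ballots; Delta wins 5–0.
Tau vs Alpha: Tau preferred on 1 ballot; Alpha wins 4–1.
Tau vs Gamma: 1 to 4, Gamma.
Tau vs Beta: Beta wins 4–1.
Delta vs Alpha: Alpha wins 4–1.
Delta vs Gamma: Delta is ranked higher on 1+1 = 2 ballots, Gamma on 3. Gamma wins 3–2.
Delta vs Beta: 1+3 = 4 for Delta, 1 for Beta — Delta by 4–1.
Alpha vs Gamma: Alpha, 4–1.
Alpha vs Beta: Alpha wins 4–1.
Gamma vs Beta: Gamma preferred on 3 ballots; Gamma wins 3–2.
Only Alpha has no losses; Alpha is the Condorcet winner.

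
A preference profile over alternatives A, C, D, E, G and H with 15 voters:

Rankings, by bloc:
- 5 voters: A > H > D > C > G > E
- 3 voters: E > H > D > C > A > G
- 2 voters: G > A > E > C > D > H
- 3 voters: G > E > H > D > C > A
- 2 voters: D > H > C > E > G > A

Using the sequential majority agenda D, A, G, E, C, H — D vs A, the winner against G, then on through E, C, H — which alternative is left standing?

Round 1: D vs A — 8–7, D advances.
Round 2: D vs G — 10–5, D advances.
Round 3: D vs E — 7–8, E advances.
Round 4: E vs C — 8–7, E advances.
Round 5: E vs H — 8–7, E advances.
The agenda winner is E.

E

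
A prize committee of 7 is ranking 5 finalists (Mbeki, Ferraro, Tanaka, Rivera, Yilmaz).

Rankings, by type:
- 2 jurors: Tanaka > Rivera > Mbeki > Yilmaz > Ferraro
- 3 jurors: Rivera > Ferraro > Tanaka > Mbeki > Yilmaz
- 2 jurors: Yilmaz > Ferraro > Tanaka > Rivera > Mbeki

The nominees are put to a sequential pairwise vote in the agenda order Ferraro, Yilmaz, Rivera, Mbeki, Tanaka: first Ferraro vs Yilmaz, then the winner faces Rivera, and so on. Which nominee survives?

Tanaka

Round 1: Ferraro vs Yilmaz — 3–4, Yilmaz advances.
Round 2: Yilmaz vs Rivera — 2–5, Rivera advances.
Round 3: Rivera vs Mbeki — 7–0, Rivera advances.
Round 4: Rivera vs Tanaka — 3–4, Tanaka advances.
Tanaka survives the agenda.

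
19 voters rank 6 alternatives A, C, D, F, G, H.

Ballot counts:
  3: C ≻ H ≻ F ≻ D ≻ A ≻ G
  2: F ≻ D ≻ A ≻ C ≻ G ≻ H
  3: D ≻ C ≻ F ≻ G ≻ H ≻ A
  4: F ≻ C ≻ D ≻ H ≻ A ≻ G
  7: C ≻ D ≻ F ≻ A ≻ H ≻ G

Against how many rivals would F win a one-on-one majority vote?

F against each rival (19 voters):
F–A: F 19–0.
F vs C: C, 13–6.
F vs D: D wins 10–9.
F vs G: 3+2+3+4+7 = 19 for F, 0 for G — F by 19–0.
F vs H: 2+3+4+7 = 16 for F, 3 for H — F by 16–3.
F beats A, G, H; loses to C, D — 3 pairwise wins.

3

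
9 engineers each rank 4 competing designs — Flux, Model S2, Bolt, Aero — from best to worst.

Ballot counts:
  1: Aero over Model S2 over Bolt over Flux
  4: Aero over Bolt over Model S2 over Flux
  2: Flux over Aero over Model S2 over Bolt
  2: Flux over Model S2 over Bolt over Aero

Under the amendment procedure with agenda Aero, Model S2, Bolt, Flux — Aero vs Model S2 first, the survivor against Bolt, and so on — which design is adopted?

Aero

Round 1: Aero vs Model S2 — 7–2, Aero advances.
Round 2: Aero vs Bolt — 7–2, Aero advances.
Round 3: Aero vs Flux — 5–4, Aero advances.
Aero survives the agenda.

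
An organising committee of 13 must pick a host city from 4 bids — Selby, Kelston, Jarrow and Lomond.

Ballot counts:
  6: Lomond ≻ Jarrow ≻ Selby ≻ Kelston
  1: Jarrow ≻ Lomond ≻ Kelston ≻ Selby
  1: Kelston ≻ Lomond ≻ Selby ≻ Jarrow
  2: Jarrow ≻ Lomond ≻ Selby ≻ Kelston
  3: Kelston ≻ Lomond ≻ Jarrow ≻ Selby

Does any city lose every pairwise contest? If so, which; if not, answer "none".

Head-to-head results (13 organisers):
Selby–Kelston: Selby 8–5.
Selby–Jarrow: Jarrow 12–1.
Selby vs Lomond: Selby is ranked higher on 0 ballots, Lomond on 13. Lomond wins 13–0.
Kelston vs Jarrow: Jarrow wins 9–4.
Kelston vs Lomond: Lomond wins 9–4.
Jarrow vs Lomond: 1+2 = 3 for Jarrow, 10 for Lomond — Lomond by 10–3.
Only Kelston has no wins; Kelston is the Condorcet loser.

Kelston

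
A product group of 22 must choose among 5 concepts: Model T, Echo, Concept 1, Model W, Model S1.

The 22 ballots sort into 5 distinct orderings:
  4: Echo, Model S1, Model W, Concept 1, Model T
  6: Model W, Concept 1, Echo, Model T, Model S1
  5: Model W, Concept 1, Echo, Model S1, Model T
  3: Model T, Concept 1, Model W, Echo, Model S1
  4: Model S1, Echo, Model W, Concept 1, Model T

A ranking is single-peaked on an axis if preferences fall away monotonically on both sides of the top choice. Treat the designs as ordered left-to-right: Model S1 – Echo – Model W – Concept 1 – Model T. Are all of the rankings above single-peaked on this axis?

yes

Axis positions: Model S1=1, Echo=2, Model W=3, Concept 1=4, Model T=5.
Bloc 1 (peak Echo at position 2): ranking walks positions 2-1-3-4-5, expanding outward from the peak — single-peaked.
Bloc 2 (peak Model W at position 3): ranking walks positions 3-4-2-5-1, expanding outward from the peak — single-peaked.
Bloc 3 (peak Model W at position 3): ranking walks positions 3-4-2-1-5, expanding outward from the peak — single-peaked.
Bloc 4 (peak Model T at position 5): ranking walks positions 5-4-3-2-1, expanding outward from the peak — single-peaked.
Bloc 5 (peak Model S1 at position 1): ranking walks positions 1-2-3-4-5, expanding outward from the peak — single-peaked.
Every ranking is single-peaked on this axis.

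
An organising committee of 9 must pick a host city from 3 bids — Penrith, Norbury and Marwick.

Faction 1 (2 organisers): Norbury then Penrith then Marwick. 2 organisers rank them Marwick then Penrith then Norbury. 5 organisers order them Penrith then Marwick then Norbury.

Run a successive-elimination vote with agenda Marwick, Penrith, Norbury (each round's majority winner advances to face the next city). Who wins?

Penrith

Round 1: Marwick vs Penrith — 2–7, Penrith advances.
Round 2: Penrith vs Norbury — 7–2, Penrith advances.
The agenda winner is Penrith.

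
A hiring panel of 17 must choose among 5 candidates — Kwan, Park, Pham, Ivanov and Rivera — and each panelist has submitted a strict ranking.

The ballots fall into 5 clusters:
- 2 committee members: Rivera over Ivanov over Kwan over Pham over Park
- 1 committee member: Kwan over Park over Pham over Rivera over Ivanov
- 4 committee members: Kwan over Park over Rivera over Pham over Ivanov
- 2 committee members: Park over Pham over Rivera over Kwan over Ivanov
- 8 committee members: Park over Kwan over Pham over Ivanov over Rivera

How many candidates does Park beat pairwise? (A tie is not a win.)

Park against each rival (17 committee members):
Park vs Kwan: 10 to 7, Park.
Park vs Pham: Park is ranked higher on 1+4+2+8 = 15 ballots, Pham on 2. Park wins 15–2.
Park vs Ivanov: Park wins 15–2.
Park vs Rivera: Park wins 15–2.
Park beats Kwan, Pham, Ivanov, Rivera — 4 pairwise wins.

4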